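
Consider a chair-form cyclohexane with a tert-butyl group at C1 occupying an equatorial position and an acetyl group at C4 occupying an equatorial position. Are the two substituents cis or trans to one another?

C1 and C4 have opposite parity, so their axial bonds point in opposite directions.
With opposite-parity carbons, two substituents on the same face are one axial and one equatorial; opposite faces give both axial or both equatorial.
Here the groups are equatorial/equatorial → opposite face → trans.

trans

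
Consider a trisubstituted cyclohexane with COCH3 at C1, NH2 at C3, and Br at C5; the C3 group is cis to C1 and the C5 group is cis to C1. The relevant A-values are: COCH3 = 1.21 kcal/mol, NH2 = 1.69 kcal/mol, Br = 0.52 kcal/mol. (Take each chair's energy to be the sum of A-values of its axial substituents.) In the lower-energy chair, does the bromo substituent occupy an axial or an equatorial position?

equatorial

Chair I (acetyl axial, amino axial, bromo axial): E = 3.42 kcal/mol.
Chair II (acetyl equatorial, amino equatorial, bromo equatorial): E = 0.00 kcal/mol.
Chair II is the more stable (lower-energy) conformer, and in that chair the bromo group is equatorial.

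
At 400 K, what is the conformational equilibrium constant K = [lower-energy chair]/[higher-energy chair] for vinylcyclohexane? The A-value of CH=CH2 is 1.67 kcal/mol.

K ≈ 8.18

One chair has the vinyl group axial (E = 1.67 kcal/mol) and the other has it equatorial (E = 0).
ΔG = 1.67 kcal/mol between the two chairs.
K = exp(ΔG/RT) with R = 1.987×10⁻³ kcal mol⁻¹ K⁻¹ and T = 400 K gives K ≈ 8.18.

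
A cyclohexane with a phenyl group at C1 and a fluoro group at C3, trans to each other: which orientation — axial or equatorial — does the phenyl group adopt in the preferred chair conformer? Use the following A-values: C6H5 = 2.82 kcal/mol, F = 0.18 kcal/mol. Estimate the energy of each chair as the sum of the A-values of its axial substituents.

equatorial

C1 and C3 have the same parity, so for the trans isomer the two substituents are one axial and one equatorial in each chair.
Chair I (phenyl axial, fluoro equatorial): E = 2.82 kcal/mol.
Chair II (phenyl equatorial, fluoro axial): E = 0.18 kcal/mol.
Chair II is the more stable (lower-energy) conformer, and in that chair the phenyl group is equatorial.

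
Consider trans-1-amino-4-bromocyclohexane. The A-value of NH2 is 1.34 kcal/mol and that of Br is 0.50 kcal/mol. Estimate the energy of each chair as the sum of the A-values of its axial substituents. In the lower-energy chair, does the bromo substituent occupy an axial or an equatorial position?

equatorial

C1 and C4 have opposite parity, so for the trans isomer the two substituents are e,e in one chair and a,a in the other.
Chair I (amino axial, bromo axial): E = 1.84 kcal/mol.
Chair II (amino equatorial, bromo equatorial): E = 0.00 kcal/mol.
Chair II is the more stable (lower-energy) conformer, and in that chair the bromo group is equatorial.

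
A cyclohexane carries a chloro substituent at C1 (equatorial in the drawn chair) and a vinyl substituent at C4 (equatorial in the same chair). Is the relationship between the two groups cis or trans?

C1 and C4 have opposite parity, so their axial bonds point in opposite directions.
With opposite-parity carbons, two substituents on the same face are one axial and one equatorial; opposite faces give both axial or both equatorial.
Here the groups are equatorial/equatorial → opposite face → trans.

trans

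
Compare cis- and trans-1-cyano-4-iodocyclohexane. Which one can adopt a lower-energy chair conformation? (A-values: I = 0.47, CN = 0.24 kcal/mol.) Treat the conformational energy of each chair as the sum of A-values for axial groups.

At 1,4 positions (parity opposite): cis → (a,e or e,a); trans → (e,e or a,a).
Best chair for cis: E = 0.24 kcal/mol; best chair for trans: E = 0.00 kcal/mol.
The trans isomer is lower by 0.24 kcal/mol.

trans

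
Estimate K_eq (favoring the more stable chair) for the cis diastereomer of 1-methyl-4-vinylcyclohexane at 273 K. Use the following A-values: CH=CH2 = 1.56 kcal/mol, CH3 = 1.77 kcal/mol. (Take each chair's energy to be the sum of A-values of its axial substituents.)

C1 and C4 have opposite parity, so for the cis isomer the two substituents are one axial and one equatorial in each chair.
Chair I (vinyl axial, methyl equatorial): E = 1.56 kcal/mol; chair II (vinyl equatorial, methyl axial): E = 1.77 kcal/mol.
ΔG = 0.21 kcal/mol between the two chairs.
K = exp(ΔG/RT) with R = 1.987×10⁻³ kcal mol⁻¹ K⁻¹ and T = 273 K gives K ≈ 1.47.

K ≈ 1.47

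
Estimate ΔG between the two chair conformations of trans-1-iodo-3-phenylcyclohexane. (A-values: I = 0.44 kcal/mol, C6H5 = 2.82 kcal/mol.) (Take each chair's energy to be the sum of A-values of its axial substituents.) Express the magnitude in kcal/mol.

2.38 kcal/mol

C1 and C3 have the same parity, so for the trans isomer the two substituents are one axial and one equatorial in each chair.
Chair I (iodo axial, phenyl equatorial): E = 0.44 kcal/mol.
Chair II (iodo equatorial, phenyl axial): E = 2.82 kcal/mol.
ΔE = 2.82 − 0.44 = 2.38 kcal/mol; chair I is more stable.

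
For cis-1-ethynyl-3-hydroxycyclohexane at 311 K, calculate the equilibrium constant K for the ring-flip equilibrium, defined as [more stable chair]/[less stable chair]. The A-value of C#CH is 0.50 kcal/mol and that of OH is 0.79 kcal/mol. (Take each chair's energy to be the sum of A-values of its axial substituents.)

C1 and C3 have the same parity, so for the cis isomer the two substituents are e,e in one chair and a,a in the other.
Chair I (ethynyl axial, hydroxyl axial): E = 1.29 kcal/mol; chair II (ethynyl equatorial, hydroxyl equatorial): E = 0.00 kcal/mol.
ΔG = 1.29 kcal/mol between the two chairs.
K = exp(ΔG/RT) with R = 1.987×10⁻³ kcal mol⁻¹ K⁻¹ and T = 311 K gives K ≈ 8.06.

K ≈ 8.06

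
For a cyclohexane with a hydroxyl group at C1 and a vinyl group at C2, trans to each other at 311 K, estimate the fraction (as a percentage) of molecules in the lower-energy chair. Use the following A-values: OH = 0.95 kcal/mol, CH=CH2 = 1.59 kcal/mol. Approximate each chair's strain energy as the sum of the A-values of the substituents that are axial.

98.4%

C1 and C2 have opposite parity, so for the trans isomer the two substituents are e,e in one chair and a,a in the other.
Chair I (hydroxyl axial, vinyl axial): E = 2.54 kcal/mol; chair II (hydroxyl equatorial, vinyl equatorial): E = 0.00 kcal/mol.
ΔG = 2.54 kcal/mol between the two chairs.
K = exp(ΔG/RT) with R = 1.987×10⁻³ kcal mol⁻¹ K⁻¹ and T = 311 K gives K ≈ 61.
Fraction in the lower-energy chair = K/(K+1) = 98.4%.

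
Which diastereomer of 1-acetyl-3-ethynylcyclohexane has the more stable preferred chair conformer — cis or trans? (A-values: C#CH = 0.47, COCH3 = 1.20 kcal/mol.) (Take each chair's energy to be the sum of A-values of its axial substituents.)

cis

At 1,3 positions (parity same): cis → (e,e or a,a); trans → (a,e or e,a).
Best chair for cis: E = 0.00 kcal/mol; best chair for trans: E = 0.47 kcal/mol.
The cis isomer is lower by 0.47 kcal/mol.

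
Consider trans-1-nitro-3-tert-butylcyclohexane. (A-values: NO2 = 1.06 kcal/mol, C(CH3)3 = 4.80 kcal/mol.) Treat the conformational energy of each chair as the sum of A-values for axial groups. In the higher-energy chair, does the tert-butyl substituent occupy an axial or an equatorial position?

C1 and C3 have the same parity, so for the trans isomer the two substituents are one axial and one equatorial in each chair.
Chair I (nitro axial, tert-butyl equatorial): E = 1.06 kcal/mol.
Chair II (nitro equatorial, tert-butyl axial): E = 4.80 kcal/mol.
Chair II is the less stable (higher-energy) conformer, and in that chair the tert-butyl group is axial.

axial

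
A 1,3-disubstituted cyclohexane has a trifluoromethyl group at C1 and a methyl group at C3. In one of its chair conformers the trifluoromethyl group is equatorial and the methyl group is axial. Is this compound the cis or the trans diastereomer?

trans

C1 and C3 have the same parity, so their axial bonds point in the same direction.
With same-parity carbons, two substituents on the same face are both axial or both equatorial; opposite faces give one of each.
Here the groups are equatorial/axial → opposite face → trans.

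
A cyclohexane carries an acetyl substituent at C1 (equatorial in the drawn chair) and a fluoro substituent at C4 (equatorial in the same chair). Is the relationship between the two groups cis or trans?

trans

C1 and C4 have opposite parity, so their axial bonds point in opposite directions.
With opposite-parity carbons, two substituents on the same face are one axial and one equatorial; opposite faces give both axial or both equatorial.
Here the groups are equatorial/equatorial → opposite face → trans.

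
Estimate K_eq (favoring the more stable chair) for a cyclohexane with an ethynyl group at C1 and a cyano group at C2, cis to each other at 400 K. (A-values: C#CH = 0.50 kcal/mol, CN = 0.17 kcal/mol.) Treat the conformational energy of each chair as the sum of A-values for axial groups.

K ≈ 1.51

C1 and C2 have opposite parity, so for the cis isomer the two substituents are one axial and one equatorial in each chair.
Chair I (ethynyl axial, cyano equatorial): E = 0.50 kcal/mol; chair II (ethynyl equatorial, cyano axial): E = 0.17 kcal/mol.
ΔG = 0.33 kcal/mol between the two chairs.
K = exp(ΔG/RT) with R = 1.987×10⁻³ kcal mol⁻¹ K⁻¹ and T = 400 K gives K ≈ 1.51.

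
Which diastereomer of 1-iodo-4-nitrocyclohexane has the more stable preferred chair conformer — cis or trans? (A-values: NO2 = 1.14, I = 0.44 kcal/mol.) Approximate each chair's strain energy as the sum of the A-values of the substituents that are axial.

At 1,4 positions (parity opposite): cis → (a,e or e,a); trans → (e,e or a,a).
Best chair for cis: E = 0.44 kcal/mol; best chair for trans: E = 0.00 kcal/mol.
The trans isomer is lower by 0.44 kcal/mol.

trans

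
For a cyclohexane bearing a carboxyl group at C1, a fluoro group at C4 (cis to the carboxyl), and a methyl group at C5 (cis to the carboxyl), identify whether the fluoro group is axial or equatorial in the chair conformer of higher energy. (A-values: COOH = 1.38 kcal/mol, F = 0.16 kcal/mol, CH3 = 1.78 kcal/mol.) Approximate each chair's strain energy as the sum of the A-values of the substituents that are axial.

Chair I (carboxyl axial, fluoro equatorial, methyl axial): E = 3.16 kcal/mol.
Chair II (carboxyl equatorial, fluoro axial, methyl equatorial): E = 0.16 kcal/mol.
Chair I is the less stable (higher-energy) conformer, and in that chair the fluoro group is equatorial.

equatorial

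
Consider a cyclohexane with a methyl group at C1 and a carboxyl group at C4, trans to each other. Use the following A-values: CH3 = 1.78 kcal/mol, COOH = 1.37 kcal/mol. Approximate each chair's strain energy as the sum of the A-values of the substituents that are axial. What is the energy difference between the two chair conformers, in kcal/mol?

3.15 kcal/mol

C1 and C4 have opposite parity, so for the trans isomer the two substituents are e,e in one chair and a,a in the other.
Chair I (methyl axial, carboxyl axial): E = 3.15 kcal/mol.
Chair II (methyl equatorial, carboxyl equatorial): E = 0.00 kcal/mol.
ΔE = 3.15 − 0.00 = 3.15 kcal/mol; chair II is more stable.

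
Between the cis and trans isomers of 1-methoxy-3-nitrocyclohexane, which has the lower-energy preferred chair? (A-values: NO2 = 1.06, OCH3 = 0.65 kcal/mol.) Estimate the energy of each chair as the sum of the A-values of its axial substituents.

cis

At 1,3 positions (parity same): cis → (e,e or a,a); trans → (a,e or e,a).
Best chair for cis: E = 0.00 kcal/mol; best chair for trans: E = 0.65 kcal/mol.
The cis isomer is lower by 0.65 kcal/mol.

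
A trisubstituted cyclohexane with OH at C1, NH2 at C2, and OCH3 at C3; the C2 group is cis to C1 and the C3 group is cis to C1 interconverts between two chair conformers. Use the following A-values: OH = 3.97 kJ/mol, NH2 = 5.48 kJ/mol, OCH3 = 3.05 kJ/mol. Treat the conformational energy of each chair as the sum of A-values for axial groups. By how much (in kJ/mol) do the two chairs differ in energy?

Chair I (hydroxyl axial, amino equatorial, methoxy axial): E = 7.02 kJ/mol.
Chair II (hydroxyl equatorial, amino axial, methoxy equatorial): E = 5.48 kJ/mol.
ΔE = 7.02 − 5.48 = 1.54 kJ/mol; chair II is more stable.

1.54 kJ/mol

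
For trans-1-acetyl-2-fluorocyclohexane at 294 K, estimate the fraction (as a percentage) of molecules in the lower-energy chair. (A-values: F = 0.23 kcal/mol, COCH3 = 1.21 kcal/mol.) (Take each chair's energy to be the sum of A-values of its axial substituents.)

C1 and C2 have opposite parity, so for the trans isomer the two substituents are e,e in one chair and a,a in the other.
Chair I (fluoro axial, acetyl axial): E = 1.44 kcal/mol; chair II (fluoro equatorial, acetyl equatorial): E = 0.00 kcal/mol.
ΔG = 1.44 kcal/mol between the two chairs.
K = exp(ΔG/RT) with R = 1.987×10⁻³ kcal mol⁻¹ K⁻¹ and T = 294 K gives K ≈ 11.8.
Fraction in the lower-energy chair = K/(K+1) = 92.2%.

92.2%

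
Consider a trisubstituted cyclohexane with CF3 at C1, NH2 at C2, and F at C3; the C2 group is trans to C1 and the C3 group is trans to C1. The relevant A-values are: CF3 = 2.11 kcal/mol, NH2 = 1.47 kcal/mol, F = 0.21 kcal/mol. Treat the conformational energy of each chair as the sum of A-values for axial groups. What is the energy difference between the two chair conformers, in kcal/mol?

3.37 kcal/mol

Chair I (trifluoromethyl axial, amino axial, fluoro equatorial): E = 3.58 kcal/mol.
Chair II (trifluoromethyl equatorial, amino equatorial, fluoro axial): E = 0.21 kcal/mol.
ΔE = 3.58 − 0.21 = 3.37 kcal/mol; chair II is more stable.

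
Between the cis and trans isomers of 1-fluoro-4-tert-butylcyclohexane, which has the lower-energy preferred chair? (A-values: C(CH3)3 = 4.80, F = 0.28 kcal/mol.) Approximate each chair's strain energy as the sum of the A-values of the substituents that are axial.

At 1,4 positions (parity opposite): cis → (a,e or e,a); trans → (e,e or a,a).
Best chair for cis: E = 0.28 kcal/mol; best chair for trans: E = 0.00 kcal/mol.
The trans isomer is lower by 0.28 kcal/mol.

trans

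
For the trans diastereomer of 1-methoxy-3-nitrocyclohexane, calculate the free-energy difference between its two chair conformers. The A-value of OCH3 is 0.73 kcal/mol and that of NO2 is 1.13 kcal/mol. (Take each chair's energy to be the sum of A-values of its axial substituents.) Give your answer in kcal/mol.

0.40 kcal/mol

C1 and C3 have the same parity, so for the trans isomer the two substituents are one axial and one equatorial in each chair.
Chair I (methoxy axial, nitro equatorial): E = 0.73 kcal/mol.
Chair II (methoxy equatorial, nitro axial): E = 1.13 kcal/mol.
ΔE = 1.13 − 0.73 = 0.40 kcal/mol; chair I is more stable.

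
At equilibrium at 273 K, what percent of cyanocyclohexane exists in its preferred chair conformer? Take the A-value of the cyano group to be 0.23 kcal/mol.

One chair has the cyano group axial (E = 0.23 kcal/mol) and the other has it equatorial (E = 0).
ΔG = 0.23 kcal/mol between the two chairs.
K = exp(ΔG/RT) with R = 1.987×10⁻³ kcal mol⁻¹ K⁻¹ and T = 273 K gives K ≈ 1.53.
Fraction in the lower-energy chair = K/(K+1) = 60.4%.

60.4%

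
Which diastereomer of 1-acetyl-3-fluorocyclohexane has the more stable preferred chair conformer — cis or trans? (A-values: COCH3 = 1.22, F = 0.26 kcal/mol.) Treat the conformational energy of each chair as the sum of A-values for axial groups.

cis

At 1,3 positions (parity same): cis → (e,e or a,a); trans → (a,e or e,a).
Best chair for cis: E = 0.00 kcal/mol; best chair for trans: E = 0.26 kcal/mol.
The cis isomer is lower by 0.26 kcal/mol.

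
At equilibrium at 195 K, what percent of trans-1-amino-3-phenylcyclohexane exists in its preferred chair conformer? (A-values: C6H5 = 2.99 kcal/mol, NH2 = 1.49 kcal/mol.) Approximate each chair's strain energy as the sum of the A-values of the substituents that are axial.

98.0%

C1 and C3 have the same parity, so for the trans isomer the two substituents are one axial and one equatorial in each chair.
Chair I (phenyl axial, amino equatorial): E = 2.99 kcal/mol; chair II (phenyl equatorial, amino axial): E = 1.49 kcal/mol.
ΔG = 1.50 kcal/mol between the two chairs.
K = exp(ΔG/RT) with R = 1.987×10⁻³ kcal mol⁻¹ K⁻¹ and T = 195 K gives K ≈ 48.
Fraction in the lower-energy chair = K/(K+1) = 98.0%.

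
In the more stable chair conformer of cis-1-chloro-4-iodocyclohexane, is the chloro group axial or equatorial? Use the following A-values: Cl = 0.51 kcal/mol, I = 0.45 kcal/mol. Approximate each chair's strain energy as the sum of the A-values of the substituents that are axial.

C1 and C4 have opposite parity, so for the cis isomer the two substituents are one axial and one equatorial in each chair.
Chair I (chloro axial, iodo equatorial): E = 0.51 kcal/mol.
Chair II (chloro equatorial, iodo axial): E = 0.45 kcal/mol.
Chair II is the more stable (lower-energy) conformer, and in that chair the chloro group is equatorial.

equatorial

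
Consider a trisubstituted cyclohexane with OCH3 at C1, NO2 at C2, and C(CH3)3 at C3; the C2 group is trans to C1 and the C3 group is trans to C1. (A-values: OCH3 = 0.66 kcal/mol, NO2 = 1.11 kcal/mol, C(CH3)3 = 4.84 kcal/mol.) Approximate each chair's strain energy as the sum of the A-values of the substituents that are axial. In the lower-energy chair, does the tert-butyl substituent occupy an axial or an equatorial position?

Chair I (methoxy axial, nitro axial, tert-butyl equatorial): E = 1.77 kcal/mol.
Chair II (methoxy equatorial, nitro equatorial, tert-butyl axial): E = 4.84 kcal/mol.
Chair I is the more stable (lower-energy) conformer, and in that chair the tert-butyl group is equatorial.

equatorial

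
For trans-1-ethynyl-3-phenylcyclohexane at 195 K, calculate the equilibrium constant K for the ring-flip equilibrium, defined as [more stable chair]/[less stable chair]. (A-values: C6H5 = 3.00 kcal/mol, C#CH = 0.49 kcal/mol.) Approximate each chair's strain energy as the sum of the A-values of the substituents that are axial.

K ≈ 651

C1 and C3 have the same parity, so for the trans isomer the two substituents are one axial and one equatorial in each chair.
Chair I (phenyl axial, ethynyl equatorial): E = 3.00 kcal/mol; chair II (phenyl equatorial, ethynyl axial): E = 0.49 kcal/mol.
ΔG = 2.51 kcal/mol between the two chairs.
K = exp(ΔG/RT) with R = 1.987×10⁻³ kcal mol⁻¹ K⁻¹ and T = 195 K gives K ≈ 651.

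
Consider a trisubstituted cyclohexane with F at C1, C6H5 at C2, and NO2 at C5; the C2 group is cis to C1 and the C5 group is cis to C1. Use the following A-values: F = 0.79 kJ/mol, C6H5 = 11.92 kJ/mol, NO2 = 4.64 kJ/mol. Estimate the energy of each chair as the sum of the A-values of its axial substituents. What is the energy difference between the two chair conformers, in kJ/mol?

Chair I (fluoro axial, phenyl equatorial, nitro axial): E = 5.43 kJ/mol.
Chair II (fluoro equatorial, phenyl axial, nitro equatorial): E = 11.92 kJ/mol.
ΔE = 11.92 − 5.43 = 6.49 kJ/mol; chair I is more stable.

6.49 kJ/mol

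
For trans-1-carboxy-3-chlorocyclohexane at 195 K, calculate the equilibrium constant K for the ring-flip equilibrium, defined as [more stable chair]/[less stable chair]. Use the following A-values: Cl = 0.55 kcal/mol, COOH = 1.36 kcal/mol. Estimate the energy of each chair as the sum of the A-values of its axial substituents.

K ≈ 8.09

C1 and C3 have the same parity, so for the trans isomer the two substituents are one axial and one equatorial in each chair.
Chair I (chloro axial, carboxyl equatorial): E = 0.55 kcal/mol; chair II (chloro equatorial, carboxyl axial): E = 1.36 kcal/mol.
ΔG = 0.81 kcal/mol between the two chairs.
K = exp(ΔG/RT) with R = 1.987×10⁻³ kcal mol⁻¹ K⁻¹ and T = 195 K gives K ≈ 8.09.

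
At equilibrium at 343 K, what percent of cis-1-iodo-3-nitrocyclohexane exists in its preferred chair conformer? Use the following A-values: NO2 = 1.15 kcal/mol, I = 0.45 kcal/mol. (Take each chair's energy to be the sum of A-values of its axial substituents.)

C1 and C3 have the same parity, so for the cis isomer the two substituents are e,e in one chair and a,a in the other.
Chair I (nitro axial, iodo axial): E = 1.60 kcal/mol; chair II (nitro equatorial, iodo equatorial): E = 0.00 kcal/mol.
ΔG = 1.60 kcal/mol between the two chairs.
K = exp(ΔG/RT) with R = 1.987×10⁻³ kcal mol⁻¹ K⁻¹ and T = 343 K gives K ≈ 10.5.
Fraction in the lower-energy chair = K/(K+1) = 91.3%.

91.3%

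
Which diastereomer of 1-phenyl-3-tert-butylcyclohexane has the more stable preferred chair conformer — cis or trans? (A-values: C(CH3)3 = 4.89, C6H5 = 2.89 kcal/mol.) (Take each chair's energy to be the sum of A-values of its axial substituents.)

At 1,3 positions (parity same): cis → (e,e or a,a); trans → (a,e or e,a).
Best chair for cis: E = 0.00 kcal/mol; best chair for trans: E = 2.89 kcal/mol.
The cis isomer is lower by 2.89 kcal/mol.

cis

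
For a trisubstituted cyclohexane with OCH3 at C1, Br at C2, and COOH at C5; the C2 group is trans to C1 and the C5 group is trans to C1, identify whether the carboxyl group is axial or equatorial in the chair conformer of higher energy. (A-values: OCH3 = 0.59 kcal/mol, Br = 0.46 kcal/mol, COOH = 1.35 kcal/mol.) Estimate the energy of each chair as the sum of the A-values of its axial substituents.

axial

Chair I (methoxy axial, bromo axial, carboxyl equatorial): E = 1.05 kcal/mol.
Chair II (methoxy equatorial, bromo equatorial, carboxyl axial): E = 1.35 kcal/mol.
Chair II is the less stable (higher-energy) conformer, and in that chair the carboxyl group is axial.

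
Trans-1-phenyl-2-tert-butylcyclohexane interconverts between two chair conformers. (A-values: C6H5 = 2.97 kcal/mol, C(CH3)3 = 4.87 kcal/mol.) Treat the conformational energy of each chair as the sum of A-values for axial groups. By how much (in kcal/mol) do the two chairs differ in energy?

7.84 kcal/mol

C1 and C2 have opposite parity, so for the trans isomer the two substituents are e,e in one chair and a,a in the other.
Chair I (phenyl axial, tert-butyl axial): E = 7.84 kcal/mol.
Chair II (phenyl equatorial, tert-butyl equatorial): E = 0.00 kcal/mol.
ΔE = 7.84 − 0.00 = 7.84 kcal/mol; chair II is more stable.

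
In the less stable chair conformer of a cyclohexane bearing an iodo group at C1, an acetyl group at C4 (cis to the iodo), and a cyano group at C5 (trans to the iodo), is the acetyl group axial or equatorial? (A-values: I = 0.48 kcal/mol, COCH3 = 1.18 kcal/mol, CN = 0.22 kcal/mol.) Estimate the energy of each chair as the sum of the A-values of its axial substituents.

Chair I (iodo axial, acetyl equatorial, cyano equatorial): E = 0.48 kcal/mol.
Chair II (iodo equatorial, acetyl axial, cyano axial): E = 1.40 kcal/mol.
Chair II is the less stable (higher-energy) conformer, and in that chair the acetyl group is axial.

axial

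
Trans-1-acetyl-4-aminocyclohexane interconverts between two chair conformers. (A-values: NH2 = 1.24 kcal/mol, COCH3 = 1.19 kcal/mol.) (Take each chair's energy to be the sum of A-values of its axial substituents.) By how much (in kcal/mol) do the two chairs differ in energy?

C1 and C4 have opposite parity, so for the trans isomer the two substituents are e,e in one chair and a,a in the other.
Chair I (amino axial, acetyl axial): E = 2.43 kcal/mol.
Chair II (amino equatorial, acetyl equatorial): E = 0.00 kcal/mol.
ΔE = 2.43 − 0.00 = 2.43 kcal/mol; chair II is more stable.

2.43 kcal/mol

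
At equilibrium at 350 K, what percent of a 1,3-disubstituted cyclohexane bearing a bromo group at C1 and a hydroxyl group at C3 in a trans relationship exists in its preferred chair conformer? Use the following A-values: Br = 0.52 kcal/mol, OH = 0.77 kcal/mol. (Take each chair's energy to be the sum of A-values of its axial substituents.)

58.9%

C1 and C3 have the same parity, so for the trans isomer the two substituents are one axial and one equatorial in each chair.
Chair I (bromo axial, hydroxyl equatorial): E = 0.52 kcal/mol; chair II (bromo equatorial, hydroxyl axial): E = 0.77 kcal/mol.
ΔG = 0.25 kcal/mol between the two chairs.
K = exp(ΔG/RT) with R = 1.987×10⁻³ kcal mol⁻¹ K⁻¹ and T = 350 K gives K ≈ 1.43.
Fraction in the lower-energy chair = K/(K+1) = 58.9%.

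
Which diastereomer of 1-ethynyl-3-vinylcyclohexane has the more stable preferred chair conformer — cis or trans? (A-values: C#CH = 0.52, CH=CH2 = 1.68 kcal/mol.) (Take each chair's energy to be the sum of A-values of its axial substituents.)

cis

At 1,3 positions (parity same): cis → (e,e or a,a); trans → (a,e or e,a).
Best chair for cis: E = 0.00 kcal/mol; best chair for trans: E = 0.52 kcal/mol.
The cis isomer is lower by 0.52 kcal/mol.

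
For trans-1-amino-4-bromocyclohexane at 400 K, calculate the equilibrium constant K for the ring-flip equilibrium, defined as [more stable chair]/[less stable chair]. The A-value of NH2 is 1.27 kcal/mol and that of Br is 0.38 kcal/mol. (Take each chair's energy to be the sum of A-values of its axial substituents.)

K ≈ 7.97

C1 and C4 have opposite parity, so for the trans isomer the two substituents are e,e in one chair and a,a in the other.
Chair I (amino axial, bromo axial): E = 1.65 kcal/mol; chair II (amino equatorial, bromo equatorial): E = 0.00 kcal/mol.
ΔG = 1.65 kcal/mol between the two chairs.
K = exp(ΔG/RT) with R = 1.987×10⁻³ kcal mol⁻¹ K⁻¹ and T = 400 K gives K ≈ 7.97.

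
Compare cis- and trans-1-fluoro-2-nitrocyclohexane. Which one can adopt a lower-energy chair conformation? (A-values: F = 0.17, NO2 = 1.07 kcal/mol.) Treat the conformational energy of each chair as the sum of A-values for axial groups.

trans

At 1,2 positions (parity opposite): cis → (a,e or e,a); trans → (e,e or a,a).
Best chair for cis: E = 0.17 kcal/mol; best chair for trans: E = 0.00 kcal/mol.
The trans isomer is lower by 0.17 kcal/mol.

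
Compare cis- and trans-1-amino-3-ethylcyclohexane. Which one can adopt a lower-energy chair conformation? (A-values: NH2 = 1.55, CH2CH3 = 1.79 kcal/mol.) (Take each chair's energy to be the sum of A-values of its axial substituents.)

At 1,3 positions (parity same): cis → (e,e or a,a); trans → (a,e or e,a).
Best chair for cis: E = 0.00 kcal/mol; best chair for trans: E = 1.55 kcal/mol.
The cis isomer is lower by 1.55 kcal/mol.

cis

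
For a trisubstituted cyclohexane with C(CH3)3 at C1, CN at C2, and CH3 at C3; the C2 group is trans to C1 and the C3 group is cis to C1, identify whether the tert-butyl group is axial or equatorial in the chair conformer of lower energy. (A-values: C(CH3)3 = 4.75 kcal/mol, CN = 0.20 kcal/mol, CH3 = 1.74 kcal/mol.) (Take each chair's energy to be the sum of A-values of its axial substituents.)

equatorial

Chair I (tert-butyl axial, cyano axial, methyl axial): E = 6.69 kcal/mol.
Chair II (tert-butyl equatorial, cyano equatorial, methyl equatorial): E = 0.00 kcal/mol.
Chair II is the more stable (lower-energy) conformer, and in that chair the tert-butyl group is equatorial.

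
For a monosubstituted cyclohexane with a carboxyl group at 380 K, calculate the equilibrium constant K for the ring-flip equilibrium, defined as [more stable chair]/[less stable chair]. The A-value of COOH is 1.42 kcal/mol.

K ≈ 6.56

One chair has the carboxyl group axial (E = 1.42 kcal/mol) and the other has it equatorial (E = 0).
ΔG = 1.42 kcal/mol between the two chairs.
K = exp(ΔG/RT) with R = 1.987×10⁻³ kcal mol⁻¹ K⁻¹ and T = 380 K gives K ≈ 6.56.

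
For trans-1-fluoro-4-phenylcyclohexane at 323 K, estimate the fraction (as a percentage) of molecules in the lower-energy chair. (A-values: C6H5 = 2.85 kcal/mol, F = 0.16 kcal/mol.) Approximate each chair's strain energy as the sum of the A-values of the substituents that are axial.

C1 and C4 have opposite parity, so for the trans isomer the two substituents are e,e in one chair and a,a in the other.
Chair I (phenyl axial, fluoro axial): E = 3.01 kcal/mol; chair II (phenyl equatorial, fluoro equatorial): E = 0.00 kcal/mol.
ΔG = 3.01 kcal/mol between the two chairs.
K = exp(ΔG/RT) with R = 1.987×10⁻³ kcal mol⁻¹ K⁻¹ and T = 323 K gives K ≈ 109.
Fraction in the lower-energy chair = K/(K+1) = 99.1%.

99.1%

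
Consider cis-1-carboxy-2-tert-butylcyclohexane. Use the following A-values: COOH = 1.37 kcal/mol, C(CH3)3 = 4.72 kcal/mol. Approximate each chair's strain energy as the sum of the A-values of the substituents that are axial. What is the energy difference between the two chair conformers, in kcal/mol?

C1 and C2 have opposite parity, so for the cis isomer the two substituents are one axial and one equatorial in each chair.
Chair I (carboxyl axial, tert-butyl equatorial): E = 1.37 kcal/mol.
Chair II (carboxyl equatorial, tert-butyl axial): E = 4.72 kcal/mol.
ΔE = 4.72 − 1.37 = 3.35 kcal/mol; chair I is more stable.

3.35 kcal/mol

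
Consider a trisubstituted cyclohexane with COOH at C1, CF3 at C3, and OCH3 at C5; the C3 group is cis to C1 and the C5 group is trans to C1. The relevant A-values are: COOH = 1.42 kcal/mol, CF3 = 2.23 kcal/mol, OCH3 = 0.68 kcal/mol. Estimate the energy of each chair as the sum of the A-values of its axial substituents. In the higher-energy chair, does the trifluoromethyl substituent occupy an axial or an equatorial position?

Chair I (carboxyl axial, trifluoromethyl axial, methoxy equatorial): E = 3.65 kcal/mol.
Chair II (carboxyl equatorial, trifluoromethyl equatorial, methoxy axial): E = 0.68 kcal/mol.
Chair I is the less stable (higher-energy) conformer, and in that chair the trifluoromethyl group is axial.

axial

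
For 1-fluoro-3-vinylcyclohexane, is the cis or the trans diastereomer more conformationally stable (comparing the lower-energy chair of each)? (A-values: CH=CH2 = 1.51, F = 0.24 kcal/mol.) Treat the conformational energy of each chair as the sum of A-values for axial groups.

cis

At 1,3 positions (parity same): cis → (e,e or a,a); trans → (a,e or e,a).
Best chair for cis: E = 0.00 kcal/mol; best chair for trans: E = 0.24 kcal/mol.
The cis isomer is lower by 0.24 kcal/mol.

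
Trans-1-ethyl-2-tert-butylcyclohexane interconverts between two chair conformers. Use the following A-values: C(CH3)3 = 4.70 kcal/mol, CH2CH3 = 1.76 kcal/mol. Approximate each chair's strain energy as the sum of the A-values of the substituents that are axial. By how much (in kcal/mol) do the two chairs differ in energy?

6.46 kcal/mol

C1 and C2 have opposite parity, so for the trans isomer the two substituents are e,e in one chair and a,a in the other.
Chair I (tert-butyl axial, ethyl axial): E = 6.46 kcal/mol.
Chair II (tert-butyl equatorial, ethyl equatorial): E = 0.00 kcal/mol.
ΔE = 6.46 − 0.00 = 6.46 kcal/mol; chair II is more stable.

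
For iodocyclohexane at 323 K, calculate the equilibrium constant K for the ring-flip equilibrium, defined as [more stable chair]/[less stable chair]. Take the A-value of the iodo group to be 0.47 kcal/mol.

One chair has the iodo group axial (E = 0.47 kcal/mol) and the other has it equatorial (E = 0).
ΔG = 0.47 kcal/mol between the two chairs.
K = exp(ΔG/RT) with R = 1.987×10⁻³ kcal mol⁻¹ K⁻¹ and T = 323 K gives K ≈ 2.08.

K ≈ 2.08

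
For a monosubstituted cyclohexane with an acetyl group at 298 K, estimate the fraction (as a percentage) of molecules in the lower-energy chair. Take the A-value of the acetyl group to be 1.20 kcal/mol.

88.4%

One chair has the acetyl group axial (E = 1.20 kcal/mol) and the other has it equatorial (E = 0).
ΔG = 1.20 kcal/mol between the two chairs.
K = exp(ΔG/RT) with R = 1.987×10⁻³ kcal mol⁻¹ K⁻¹ and T = 298 K gives K ≈ 7.59.
Fraction in the lower-energy chair = K/(K+1) = 88.4%.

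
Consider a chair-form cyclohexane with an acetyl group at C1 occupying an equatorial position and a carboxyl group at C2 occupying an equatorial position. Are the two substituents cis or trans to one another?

C1 and C2 have opposite parity, so their axial bonds point in opposite directions.
With opposite-parity carbons, two substituents on the same face are one axial and one equatorial; opposite faces give both axial or both equatorial.
Here the groups are equatorial/equatorial → opposite face → trans.

trans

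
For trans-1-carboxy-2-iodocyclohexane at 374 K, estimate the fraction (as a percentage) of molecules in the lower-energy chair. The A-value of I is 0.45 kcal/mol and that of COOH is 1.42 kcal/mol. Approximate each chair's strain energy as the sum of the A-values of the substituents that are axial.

C1 and C2 have opposite parity, so for the trans isomer the two substituents are e,e in one chair and a,a in the other.
Chair I (iodo axial, carboxyl axial): E = 1.87 kcal/mol; chair II (iodo equatorial, carboxyl equatorial): E = 0.00 kcal/mol.
ΔG = 1.87 kcal/mol between the two chairs.
K = exp(ΔG/RT) with R = 1.987×10⁻³ kcal mol⁻¹ K⁻¹ and T = 374 K gives K ≈ 12.4.
Fraction in the lower-energy chair = K/(K+1) = 92.5%.

92.5%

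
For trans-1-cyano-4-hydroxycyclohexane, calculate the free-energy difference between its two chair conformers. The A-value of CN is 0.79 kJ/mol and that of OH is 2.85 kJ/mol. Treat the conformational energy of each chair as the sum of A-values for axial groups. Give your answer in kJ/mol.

3.64 kJ/mol

C1 and C4 have opposite parity, so for the trans isomer the two substituents are e,e in one chair and a,a in the other.
Chair I (cyano axial, hydroxyl axial): E = 3.64 kJ/mol.
Chair II (cyano equatorial, hydroxyl equatorial): E = 0.00 kJ/mol.
ΔE = 3.64 − 0.00 = 3.64 kJ/mol; chair II is more stable.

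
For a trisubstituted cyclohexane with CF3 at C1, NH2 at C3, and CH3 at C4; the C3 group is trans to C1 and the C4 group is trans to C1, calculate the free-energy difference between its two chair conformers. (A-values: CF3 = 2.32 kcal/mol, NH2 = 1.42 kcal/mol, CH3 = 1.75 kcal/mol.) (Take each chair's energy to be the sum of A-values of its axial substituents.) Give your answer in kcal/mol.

Chair I (trifluoromethyl axial, amino equatorial, methyl axial): E = 4.07 kcal/mol.
Chair II (trifluoromethyl equatorial, amino axial, methyl equatorial): E = 1.42 kcal/mol.
ΔE = 4.07 − 1.42 = 2.65 kcal/mol; chair II is more stable.

2.65 kcal/mol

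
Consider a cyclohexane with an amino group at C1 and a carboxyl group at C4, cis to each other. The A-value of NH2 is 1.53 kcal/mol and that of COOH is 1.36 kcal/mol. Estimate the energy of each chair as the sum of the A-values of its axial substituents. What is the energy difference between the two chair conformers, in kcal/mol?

0.17 kcal/mol

C1 and C4 have opposite parity, so for the cis isomer the two substituents are one axial and one equatorial in each chair.
Chair I (amino axial, carboxyl equatorial): E = 1.53 kcal/mol.
Chair II (amino equatorial, carboxyl axial): E = 1.36 kcal/mol.
ΔE = 1.53 − 1.36 = 0.17 kcal/mol; chair II is more stable.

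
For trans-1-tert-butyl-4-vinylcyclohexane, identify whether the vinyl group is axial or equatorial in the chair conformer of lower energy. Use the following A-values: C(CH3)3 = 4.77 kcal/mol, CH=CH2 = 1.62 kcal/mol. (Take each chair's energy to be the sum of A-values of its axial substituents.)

C1 and C4 have opposite parity, so for the trans isomer the two substituents are e,e in one chair and a,a in the other.
Chair I (tert-butyl axial, vinyl axial): E = 6.39 kcal/mol.
Chair II (tert-butyl equatorial, vinyl equatorial): E = 0.00 kcal/mol.
Chair II is the more stable (lower-energy) conformer, and in that chair the vinyl group is equatorial.

equatorial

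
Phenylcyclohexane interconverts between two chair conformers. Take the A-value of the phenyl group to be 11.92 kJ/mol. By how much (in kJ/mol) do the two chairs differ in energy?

11.92 kJ/mol

A monosubstituted cyclohexane has one chair with the phenyl group axial (E = A = 11.92 kJ/mol) and one with it equatorial (E = 0).
ΔE = 11.92 − 0 = 11.92 kJ/mol.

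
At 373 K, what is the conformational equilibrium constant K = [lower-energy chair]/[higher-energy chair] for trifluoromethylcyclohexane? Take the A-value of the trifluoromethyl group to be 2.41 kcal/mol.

One chair has the trifluoromethyl group axial (E = 2.41 kcal/mol) and the other has it equatorial (E = 0).
ΔG = 2.41 kcal/mol between the two chairs.
K = exp(ΔG/RT) with R = 1.987×10⁻³ kcal mol⁻¹ K⁻¹ and T = 373 K gives K ≈ 25.8.

K ≈ 25.8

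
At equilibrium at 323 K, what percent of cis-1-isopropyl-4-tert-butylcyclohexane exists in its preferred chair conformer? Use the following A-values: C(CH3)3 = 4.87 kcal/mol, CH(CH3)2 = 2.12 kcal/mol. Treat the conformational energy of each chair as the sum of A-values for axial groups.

C1 and C4 have opposite parity, so for the cis isomer the two substituents are one axial and one equatorial in each chair.
Chair I (tert-butyl axial, isopropyl equatorial): E = 4.87 kcal/mol; chair II (tert-butyl equatorial, isopropyl axial): E = 2.12 kcal/mol.
ΔG = 2.75 kcal/mol between the two chairs.
K = exp(ΔG/RT) with R = 1.987×10⁻³ kcal mol⁻¹ K⁻¹ and T = 323 K gives K ≈ 72.6.
Fraction in the lower-energy chair = K/(K+1) = 98.6%.

98.6%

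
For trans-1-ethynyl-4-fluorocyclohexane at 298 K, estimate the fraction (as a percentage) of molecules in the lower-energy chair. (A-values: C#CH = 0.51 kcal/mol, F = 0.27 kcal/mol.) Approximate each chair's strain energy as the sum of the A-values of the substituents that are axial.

78.9%

C1 and C4 have opposite parity, so for the trans isomer the two substituents are e,e in one chair and a,a in the other.
Chair I (ethynyl axial, fluoro axial): E = 0.78 kcal/mol; chair II (ethynyl equatorial, fluoro equatorial): E = 0.00 kcal/mol.
ΔG = 0.78 kcal/mol between the two chairs.
K = exp(ΔG/RT) with R = 1.987×10⁻³ kcal mol⁻¹ K⁻¹ and T = 298 K gives K ≈ 3.73.
Fraction in the lower-energy chair = K/(K+1) = 78.9%.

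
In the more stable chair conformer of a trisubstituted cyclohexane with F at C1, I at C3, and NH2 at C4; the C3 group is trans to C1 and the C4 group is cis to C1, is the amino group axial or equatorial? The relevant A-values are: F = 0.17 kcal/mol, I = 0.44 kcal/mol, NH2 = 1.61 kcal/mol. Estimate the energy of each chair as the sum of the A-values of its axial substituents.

Chair I (fluoro axial, iodo equatorial, amino equatorial): E = 0.17 kcal/mol.
Chair II (fluoro equatorial, iodo axial, amino axial): E = 2.05 kcal/mol.
Chair I is the more stable (lower-energy) conformer, and in that chair the amino group is equatorial.

equatorial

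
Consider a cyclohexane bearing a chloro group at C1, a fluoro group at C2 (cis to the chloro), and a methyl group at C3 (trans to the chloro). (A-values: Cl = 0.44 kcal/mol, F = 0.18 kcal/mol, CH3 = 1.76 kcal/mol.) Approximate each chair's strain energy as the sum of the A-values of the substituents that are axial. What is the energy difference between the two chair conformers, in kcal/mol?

Chair I (chloro axial, fluoro equatorial, methyl equatorial): E = 0.44 kcal/mol.
Chair II (chloro equatorial, fluoro axial, methyl axial): E = 1.94 kcal/mol.
ΔE = 1.94 − 0.44 = 1.50 kcal/mol; chair I is more stable.

1.50 kcal/mol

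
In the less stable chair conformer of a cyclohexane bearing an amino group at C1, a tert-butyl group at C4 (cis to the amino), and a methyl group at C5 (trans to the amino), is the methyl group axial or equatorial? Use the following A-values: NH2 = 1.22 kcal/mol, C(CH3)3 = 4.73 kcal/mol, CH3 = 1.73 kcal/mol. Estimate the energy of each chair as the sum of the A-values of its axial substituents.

axial

Chair I (amino axial, tert-butyl equatorial, methyl equatorial): E = 1.22 kcal/mol.
Chair II (amino equatorial, tert-butyl axial, methyl axial): E = 6.46 kcal/mol.
Chair II is the less stable (higher-energy) conformer, and in that chair the methyl group is axial.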